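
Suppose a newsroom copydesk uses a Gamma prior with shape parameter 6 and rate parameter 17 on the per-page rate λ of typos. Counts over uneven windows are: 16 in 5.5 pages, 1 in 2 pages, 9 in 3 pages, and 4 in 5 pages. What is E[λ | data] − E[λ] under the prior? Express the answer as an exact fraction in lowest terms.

Total count: 16 + 1 + 9 + 4 = 30.
Total exposure: 5.5 + 2 + 3 + 5 = 15.5 pages.
Posterior: α' = 6 + 30 = 36, β' = 17 + 15.5 = 65/2.
Posterior mean = 36/(65/2) = 72/65; prior mean = 6/17 = 6/17. Difference = 72/65 − 6/17 = 834/1105.

834/1105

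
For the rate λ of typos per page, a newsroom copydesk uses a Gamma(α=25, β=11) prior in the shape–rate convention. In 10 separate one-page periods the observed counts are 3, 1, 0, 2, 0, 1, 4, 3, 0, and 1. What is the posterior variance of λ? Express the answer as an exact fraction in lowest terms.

Total count: 3 + 1 + 0 + 2 + 0 + 1 + 4 + 3 + 0 + 1 = 15.
Total exposure: 10 pages.
Posterior: α' = 25 + 15 = 40, β' = 11 + 10 = 21.
Posterior variance = α'/β'² = 40/441.

40/441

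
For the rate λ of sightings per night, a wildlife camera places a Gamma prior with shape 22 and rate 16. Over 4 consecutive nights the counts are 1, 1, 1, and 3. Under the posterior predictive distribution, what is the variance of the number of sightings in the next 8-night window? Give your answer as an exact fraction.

Total count: 1 + 1 + 1 + 3 = 6.
Total exposure: 4 nights.
Gamma(α, β) with Poisson data over total exposure Σt gives posterior Gamma(α+Σx, β+Σt) = Gamma(28, 20).
The posterior predictive for a window of length T is Negative Binomial with variance T·α'·(β'+T)/β'² = 8·28·28/400 = 392/25.

392/25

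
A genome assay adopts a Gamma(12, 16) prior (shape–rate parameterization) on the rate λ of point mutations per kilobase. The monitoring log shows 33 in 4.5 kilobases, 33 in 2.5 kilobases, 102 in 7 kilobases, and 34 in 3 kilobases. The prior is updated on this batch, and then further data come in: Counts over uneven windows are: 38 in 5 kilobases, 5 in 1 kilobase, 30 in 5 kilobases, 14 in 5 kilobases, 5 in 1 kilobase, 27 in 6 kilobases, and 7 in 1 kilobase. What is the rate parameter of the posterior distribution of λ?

57

Total count: 33 + 33 + 102 + 34 = 202.
Total exposure: 4.5 + 2.5 + 7 + 3 = 17 kilobases.
After the first batch: Gamma(12 + 202, 16 + 17) = Gamma(214, 33).
Total count: 38 + 5 + 30 + 14 + 5 + 27 + 7 = 126.
Total exposure: 5 + 1 + 5 + 5 + 1 + 6 + 1 = 24 kilobases.
After the second batch: Gamma(214 + 126, 33 + 24) = Gamma(340, 57).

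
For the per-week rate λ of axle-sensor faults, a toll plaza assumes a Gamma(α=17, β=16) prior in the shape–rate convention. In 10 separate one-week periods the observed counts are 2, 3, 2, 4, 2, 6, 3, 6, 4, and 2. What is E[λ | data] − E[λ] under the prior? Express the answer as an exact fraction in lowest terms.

Total count: 2 + 3 + 2 + 4 + 2 + 6 + 3 + 6 + 4 + 2 = 34.
Total exposure: 10 weeks.
Posterior: α' = 17 + 34 = 51, β' = 16 + 10 = 26.
Posterior mean = 51/26 = 51/26; prior mean = 17/16 = 17/16. Difference = 51/26 − 17/16 = 187/208.

187/208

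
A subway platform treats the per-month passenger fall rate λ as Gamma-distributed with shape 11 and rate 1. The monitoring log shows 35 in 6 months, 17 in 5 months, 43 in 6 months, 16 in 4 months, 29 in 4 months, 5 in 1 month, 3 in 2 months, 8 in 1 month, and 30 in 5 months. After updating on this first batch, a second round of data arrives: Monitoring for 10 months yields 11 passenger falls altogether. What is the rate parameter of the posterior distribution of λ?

Total count: 35 + 17 + 43 + 16 + 29 + 5 + 3 + 8 + 30 = 186.
Total exposure: 6 + 5 + 6 + 4 + 4 + 1 + 2 + 1 + 5 = 34 months.
After the first batch: Gamma(11 + 186, 1 + 34) = Gamma(197, 35).
Total count 11 over total exposure 10 months.
After the second batch: Gamma(197 + 11, 35 + 10) = Gamma(208, 45).

45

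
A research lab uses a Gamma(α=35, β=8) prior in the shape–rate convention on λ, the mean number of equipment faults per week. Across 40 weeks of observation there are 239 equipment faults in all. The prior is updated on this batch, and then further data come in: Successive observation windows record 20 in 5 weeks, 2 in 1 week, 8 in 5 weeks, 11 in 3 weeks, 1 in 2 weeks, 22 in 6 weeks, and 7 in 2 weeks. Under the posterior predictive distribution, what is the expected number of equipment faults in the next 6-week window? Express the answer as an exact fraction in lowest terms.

Total count 239 over total exposure 40 weeks.
After the first batch: Gamma(35 + 239, 8 + 40) = Gamma(274, 48).
Total count: 20 + 2 + 8 + 11 + 1 + 22 + 7 = 71.
Total exposure: 5 + 1 + 5 + 3 + 2 + 6 + 2 = 24 weeks.
After the second batch: Gamma(274 + 71, 48 + 24) = Gamma(345, 72).
Predictive mean over a 6-week window = T·E[λ|data] = 6·345/72 = 115/4.

115/4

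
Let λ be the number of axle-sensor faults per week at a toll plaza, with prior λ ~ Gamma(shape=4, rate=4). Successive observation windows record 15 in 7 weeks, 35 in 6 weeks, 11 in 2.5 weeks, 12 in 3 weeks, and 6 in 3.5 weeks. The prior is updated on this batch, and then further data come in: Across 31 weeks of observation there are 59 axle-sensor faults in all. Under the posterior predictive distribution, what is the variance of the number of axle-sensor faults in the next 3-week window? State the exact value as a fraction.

2840/361

Total count: 15 + 35 + 11 + 12 + 6 = 79.
Total exposure: 7 + 6 + 2.5 + 3 + 3.5 = 22 weeks.
After the first batch: Gamma(4 + 79, 4 + 22) = Gamma(83, 26).
Total count 59 over total exposure 31 weeks.
After the second batch: Gamma(83 + 59, 26 + 31) = Gamma(142, 57).
The posterior predictive for a window of length T is Negative Binomial with variance T·α'·(β'+T)/β'² = 3·142·60/3249 = 2840/361.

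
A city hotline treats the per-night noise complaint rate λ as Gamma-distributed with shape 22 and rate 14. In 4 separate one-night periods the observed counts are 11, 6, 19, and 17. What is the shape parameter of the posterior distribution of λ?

Total count: 11 + 6 + 19 + 17 = 53.
Total exposure: 4 nights.
By Gamma–Poisson conjugacy, the posterior is Gamma(α + Σx, β + Σt) = Gamma(22 + 53, 14 + 4) = Gamma(75, 18).

75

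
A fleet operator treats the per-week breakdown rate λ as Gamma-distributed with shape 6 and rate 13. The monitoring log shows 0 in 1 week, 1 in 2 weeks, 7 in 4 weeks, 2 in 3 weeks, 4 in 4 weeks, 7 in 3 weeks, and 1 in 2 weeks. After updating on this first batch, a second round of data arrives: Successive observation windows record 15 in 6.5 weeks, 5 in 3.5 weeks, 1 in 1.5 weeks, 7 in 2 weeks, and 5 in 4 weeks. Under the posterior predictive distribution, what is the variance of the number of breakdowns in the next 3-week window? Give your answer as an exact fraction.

4270/1089

Total count: 0 + 1 + 7 + 2 + 4 + 7 + 1 = 22.
Total exposure: 1 + 2 + 4 + 3 + 4 + 3 + 2 = 19 weeks.
After the first batch: Gamma(6 + 22, 13 + 19) = Gamma(28, 32).
Total count: 15 + 5 + 1 + 7 + 5 = 33.
Total exposure: 6.5 + 3.5 + 1.5 + 2 + 4 = 17.5 weeks.
After the second batch: Gamma(28 + 33, 32 + 17.5) = Gamma(61, 99/2).
The posterior predictive for a window of length T is Negative Binomial with variance T·α'·(β'+T)/β'² = 3·61·(105/2)/(9801/4) = 4270/1089.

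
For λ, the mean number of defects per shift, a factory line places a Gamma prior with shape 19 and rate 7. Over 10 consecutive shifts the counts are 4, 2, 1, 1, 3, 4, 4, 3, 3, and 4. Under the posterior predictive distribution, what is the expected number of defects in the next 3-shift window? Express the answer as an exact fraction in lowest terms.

Total count: 4 + 2 + 1 + 1 + 3 + 4 + 4 + 3 + 3 + 4 = 29.
Total exposure: 10 shifts.
By Gamma–Poisson conjugacy, the posterior is Gamma(α + Σx, β + Σt) = Gamma(19 + 29, 7 + 10) = Gamma(48, 17).
Predictive mean over a 3-shift window = T·E[λ|data] = 3·48/17 = 144/17.

144/17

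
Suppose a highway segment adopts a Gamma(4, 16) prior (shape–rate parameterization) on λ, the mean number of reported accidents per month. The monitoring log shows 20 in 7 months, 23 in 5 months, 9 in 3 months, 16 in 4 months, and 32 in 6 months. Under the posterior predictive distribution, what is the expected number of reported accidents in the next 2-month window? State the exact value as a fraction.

208/41

Total count: 20 + 23 + 9 + 16 + 32 = 100.
Total exposure: 7 + 5 + 3 + 4 + 6 = 25 months.
The Gamma prior is conjugate for the Poisson rate, so λ | data ~ Gamma(4+100, 16+25) = Gamma(104, 41).
Predictive mean over a 2-month window = T·E[λ|data] = 2·104/41 = 208/41.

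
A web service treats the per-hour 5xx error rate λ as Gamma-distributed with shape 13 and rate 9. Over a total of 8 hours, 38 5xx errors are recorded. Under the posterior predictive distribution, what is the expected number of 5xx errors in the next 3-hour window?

9

Total count 38 over total exposure 8 hours.
Posterior: α' = 13 + 38 = 51, β' = 9 + 8 = 17.
Predictive mean over a 3-hour window = T·E[λ|data] = 3·51/17 = 9.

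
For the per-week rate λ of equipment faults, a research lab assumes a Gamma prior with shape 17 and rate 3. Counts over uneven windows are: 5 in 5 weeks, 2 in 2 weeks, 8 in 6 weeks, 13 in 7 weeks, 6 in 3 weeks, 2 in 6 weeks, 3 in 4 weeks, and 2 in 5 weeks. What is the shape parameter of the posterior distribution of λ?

Total count: 5 + 2 + 8 + 13 + 6 + 2 + 3 + 2 = 41.
Total exposure: 5 + 2 + 6 + 7 + 3 + 6 + 4 + 5 = 38 weeks.
By Gamma–Poisson conjugacy, the posterior is Gamma(α + Σx, β + Σt) = Gamma(17 + 41, 3 + 38) = Gamma(58, 41).

58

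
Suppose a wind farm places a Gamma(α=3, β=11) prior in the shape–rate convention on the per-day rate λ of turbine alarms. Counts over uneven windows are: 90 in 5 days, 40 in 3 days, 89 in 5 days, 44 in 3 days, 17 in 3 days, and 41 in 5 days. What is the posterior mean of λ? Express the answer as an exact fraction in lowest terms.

324/35

Total count: 90 + 40 + 89 + 44 + 17 + 41 = 321.
Total exposure: 5 + 3 + 5 + 3 + 3 + 5 = 24 days.
Gamma(α, β) with Poisson data over total exposure Σt gives posterior Gamma(α+Σx, β+Σt) = Gamma(324, 35).
Posterior mean = α'/β' = 324/35.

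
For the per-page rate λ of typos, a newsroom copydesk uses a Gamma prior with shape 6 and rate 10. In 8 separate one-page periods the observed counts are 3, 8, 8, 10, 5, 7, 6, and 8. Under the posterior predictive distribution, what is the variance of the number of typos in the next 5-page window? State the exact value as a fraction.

Total count: 3 + 8 + 8 + 10 + 5 + 7 + 6 + 8 = 55.
Total exposure: 8 pages.
Gamma(α, β) with Poisson data over total exposure Σt gives posterior Gamma(α+Σx, β+Σt) = Gamma(61, 18).
The posterior predictive for a window of length T is Negative Binomial with variance T·α'·(β'+T)/β'² = 5·61·23/324 = 7015/324.

7015/324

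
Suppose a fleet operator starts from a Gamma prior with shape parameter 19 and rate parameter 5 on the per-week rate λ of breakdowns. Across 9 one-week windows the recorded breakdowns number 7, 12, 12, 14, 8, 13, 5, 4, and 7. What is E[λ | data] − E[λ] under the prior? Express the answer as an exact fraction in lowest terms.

239/70

Total count: 7 + 12 + 12 + 14 + 8 + 13 + 5 + 4 + 7 = 82.
Total exposure: 9 weeks.
Gamma(α, β) with Poisson data over total exposure Σt gives posterior Gamma(α+Σx, β+Σt) = Gamma(101, 14).
Posterior mean = 101/14 = 101/14; prior mean = 19/5 = 19/5. Difference = 101/14 − 19/5 = 239/70.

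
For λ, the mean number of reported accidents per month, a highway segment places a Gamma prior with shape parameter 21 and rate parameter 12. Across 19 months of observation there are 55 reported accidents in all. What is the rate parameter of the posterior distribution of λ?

31

Total count 55 over total exposure 19 months.
Conjugate update: add total count to the shape and total exposure to the rate, giving Gamma(76, 31).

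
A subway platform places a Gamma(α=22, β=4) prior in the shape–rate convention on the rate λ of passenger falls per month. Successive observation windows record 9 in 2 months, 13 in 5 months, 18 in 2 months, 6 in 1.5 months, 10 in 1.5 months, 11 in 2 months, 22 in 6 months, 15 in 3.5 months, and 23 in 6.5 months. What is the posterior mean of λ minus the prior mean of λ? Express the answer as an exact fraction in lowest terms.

Total count: 9 + 13 + 18 + 6 + 10 + 11 + 22 + 15 + 23 = 127.
Total exposure: 2 + 5 + 2 + 1.5 + 1.5 + 2 + 6 + 3.5 + 6.5 = 30 months.
Posterior: α' = 22 + 127 = 149, β' = 4 + 30 = 34.
Posterior mean = 149/34 = 149/34; prior mean = 22/4 = 11/2. Difference = 149/34 − 11/2 = -19/17.

-19/17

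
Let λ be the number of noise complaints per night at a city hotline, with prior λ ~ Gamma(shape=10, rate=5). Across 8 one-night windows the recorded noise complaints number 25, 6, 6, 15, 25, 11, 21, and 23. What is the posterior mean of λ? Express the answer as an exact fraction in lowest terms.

Total count: 25 + 6 + 6 + 15 + 25 + 11 + 21 + 23 = 132.
Total exposure: 8 nights.
Posterior: α' = 10 + 132 = 142, β' = 5 + 8 = 13.
Posterior mean = α'/β' = 142/13.

142/13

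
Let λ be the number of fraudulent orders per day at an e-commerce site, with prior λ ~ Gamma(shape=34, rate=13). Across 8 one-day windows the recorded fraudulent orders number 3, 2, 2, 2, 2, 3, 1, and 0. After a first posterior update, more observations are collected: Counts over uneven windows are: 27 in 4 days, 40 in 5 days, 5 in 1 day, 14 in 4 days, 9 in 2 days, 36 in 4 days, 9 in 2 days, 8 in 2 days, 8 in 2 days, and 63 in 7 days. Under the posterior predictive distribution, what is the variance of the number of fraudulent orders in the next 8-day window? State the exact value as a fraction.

33232/729

Total count: 3 + 2 + 2 + 2 + 2 + 3 + 1 + 0 = 15.
Total exposure: 8 days.
After the first batch: Gamma(34 + 15, 13 + 8) = Gamma(49, 21).
Total count: 27 + 40 + 5 + 14 + 9 + 36 + 9 + 8 + 8 + 63 = 219.
Total exposure: 4 + 5 + 1 + 4 + 2 + 4 + 2 + 2 + 2 + 7 = 33 days.
After the second batch: Gamma(49 + 219, 21 + 33) = Gamma(268, 54).
The posterior predictive for a window of length T is Negative Binomial with variance T·α'·(β'+T)/β'² = 8·268·62/2916 = 33232/729.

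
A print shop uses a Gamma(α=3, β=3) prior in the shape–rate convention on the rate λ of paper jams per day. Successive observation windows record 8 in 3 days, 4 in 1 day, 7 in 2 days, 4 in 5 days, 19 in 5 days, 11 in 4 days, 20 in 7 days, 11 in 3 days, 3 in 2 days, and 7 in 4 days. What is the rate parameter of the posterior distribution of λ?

39

Total count: 8 + 4 + 7 + 4 + 19 + 11 + 20 + 11 + 3 + 7 = 94.
Total exposure: 3 + 1 + 2 + 5 + 5 + 4 + 7 + 3 + 2 + 4 = 36 days.
By Gamma–Poisson conjugacy, the posterior is Gamma(α + Σx, β + Σt) = Gamma(3 + 94, 3 + 36) = Gamma(97, 39).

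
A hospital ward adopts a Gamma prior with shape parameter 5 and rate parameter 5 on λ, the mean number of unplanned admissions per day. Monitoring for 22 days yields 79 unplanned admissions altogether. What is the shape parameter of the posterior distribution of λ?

Total count 79 over total exposure 22 days.
Posterior: α' = 5 + 79 = 84, β' = 5 + 22 = 27.

84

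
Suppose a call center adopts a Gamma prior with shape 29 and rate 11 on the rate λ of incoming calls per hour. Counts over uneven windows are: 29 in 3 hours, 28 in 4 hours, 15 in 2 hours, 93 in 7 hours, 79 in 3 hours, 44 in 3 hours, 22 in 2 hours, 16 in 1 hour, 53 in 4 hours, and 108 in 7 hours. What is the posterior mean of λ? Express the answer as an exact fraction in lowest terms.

516/47

Total count: 29 + 28 + 15 + 93 + 79 + 44 + 22 + 16 + 53 + 108 = 487.
Total exposure: 3 + 4 + 2 + 7 + 3 + 3 + 2 + 1 + 4 + 7 = 36 hours.
The Gamma prior is conjugate for the Poisson rate, so λ | data ~ Gamma(29+487, 11+36) = Gamma(516, 47).
Posterior mean = α'/β' = 516/47.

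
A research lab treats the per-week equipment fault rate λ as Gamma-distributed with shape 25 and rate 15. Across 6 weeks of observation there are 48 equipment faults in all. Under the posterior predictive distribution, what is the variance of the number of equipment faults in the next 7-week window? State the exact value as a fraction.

Total count 48 over total exposure 6 weeks.
Conjugate update: add total count to the shape and total exposure to the rate, giving Gamma(73, 21).
The posterior predictive for a window of length T is Negative Binomial with variance T·α'·(β'+T)/β'² = 7·73·28/441 = 292/9.

292/9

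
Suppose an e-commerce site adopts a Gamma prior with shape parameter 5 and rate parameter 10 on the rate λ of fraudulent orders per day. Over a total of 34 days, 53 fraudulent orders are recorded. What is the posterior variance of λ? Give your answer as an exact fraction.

29/968

Total count 53 over total exposure 34 days.
Posterior: α' = 5 + 53 = 58, β' = 10 + 34 = 44.
Posterior variance = α'/β'² = 58/1936 = 29/968.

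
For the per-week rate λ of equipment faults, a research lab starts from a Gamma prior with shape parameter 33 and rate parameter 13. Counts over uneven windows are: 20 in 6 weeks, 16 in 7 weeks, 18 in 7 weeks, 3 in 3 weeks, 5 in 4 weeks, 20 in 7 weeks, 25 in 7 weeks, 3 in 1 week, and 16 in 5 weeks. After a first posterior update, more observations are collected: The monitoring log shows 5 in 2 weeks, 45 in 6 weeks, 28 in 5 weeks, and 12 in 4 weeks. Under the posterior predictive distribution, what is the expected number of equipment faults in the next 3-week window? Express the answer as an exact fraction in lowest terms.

747/77

Total count: 20 + 16 + 18 + 3 + 5 + 20 + 25 + 3 + 16 = 126.
Total exposure: 6 + 7 + 7 + 3 + 4 + 7 + 7 + 1 + 5 = 47 weeks.
After the first batch: Gamma(33 + 126, 13 + 47) = Gamma(159, 60).
Total count: 5 + 45 + 28 + 12 = 90.
Total exposure: 2 + 6 + 5 + 4 = 17 weeks.
After the second batch: Gamma(159 + 90, 60 + 17) = Gamma(249, 77).
Predictive mean over a 3-week window = T·E[λ|data] = 3·249/77 = 747/77.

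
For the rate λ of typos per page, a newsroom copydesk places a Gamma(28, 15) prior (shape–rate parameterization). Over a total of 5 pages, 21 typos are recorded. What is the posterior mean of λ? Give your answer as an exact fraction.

49/20

Total count 21 over total exposure 5 pages.
By Gamma–Poisson conjugacy, the posterior is Gamma(α + Σx, β + Σt) = Gamma(28 + 21, 15 + 5) = Gamma(49, 20).
Posterior mean = α'/β' = 49/20.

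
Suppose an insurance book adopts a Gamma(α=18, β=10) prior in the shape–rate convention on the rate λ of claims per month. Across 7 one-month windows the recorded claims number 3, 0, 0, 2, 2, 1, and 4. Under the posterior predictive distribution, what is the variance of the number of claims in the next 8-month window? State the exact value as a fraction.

6000/289

Total count: 3 + 0 + 0 + 2 + 2 + 1 + 4 = 12.
Total exposure: 7 months.
Conjugate update: add total count to the shape and total exposure to the rate, giving Gamma(30, 17).
The posterior predictive for a window of length T is Negative Binomial with variance T·α'·(β'+T)/β'² = 8·30·25/289 = 6000/289.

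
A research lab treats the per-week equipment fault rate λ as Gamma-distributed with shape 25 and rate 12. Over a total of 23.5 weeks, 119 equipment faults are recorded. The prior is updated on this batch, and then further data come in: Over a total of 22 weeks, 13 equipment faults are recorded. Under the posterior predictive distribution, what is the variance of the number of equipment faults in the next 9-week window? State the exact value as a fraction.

375858/13225

Total count 119 over total exposure 23.5 weeks.
After the first batch: Gamma(25 + 119, 12 + 23.5) = Gamma(144, 71/2).
Total count 13 over total exposure 22 weeks.
After the second batch: Gamma(144 + 13, 71/2 + 22) = Gamma(157, 115/2).
The posterior predictive for a window of length T is Negative Binomial with variance T·α'·(β'+T)/β'² = 9·157·(133/2)/(13225/4) = 375858/13225.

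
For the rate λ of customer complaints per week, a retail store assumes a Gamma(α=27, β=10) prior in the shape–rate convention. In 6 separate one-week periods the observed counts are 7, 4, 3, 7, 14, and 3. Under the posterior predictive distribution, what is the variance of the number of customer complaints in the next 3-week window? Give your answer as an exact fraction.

Total count: 7 + 4 + 3 + 7 + 14 + 3 = 38.
Total exposure: 6 weeks.
Posterior: α' = 27 + 38 = 65, β' = 10 + 6 = 16.
The posterior predictive for a window of length T is Negative Binomial with variance T·α'·(β'+T)/β'² = 3·65·19/256 = 3705/256.

3705/256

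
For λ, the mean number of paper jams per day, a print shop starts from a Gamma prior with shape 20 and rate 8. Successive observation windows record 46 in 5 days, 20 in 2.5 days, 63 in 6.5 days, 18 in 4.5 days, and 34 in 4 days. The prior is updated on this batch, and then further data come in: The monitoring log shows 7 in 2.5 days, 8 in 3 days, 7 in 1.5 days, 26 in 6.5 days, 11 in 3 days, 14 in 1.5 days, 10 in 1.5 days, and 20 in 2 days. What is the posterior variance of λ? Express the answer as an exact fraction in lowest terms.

19/169

Total count: 46 + 20 + 63 + 18 + 34 = 181.
Total exposure: 5 + 2.5 + 6.5 + 4.5 + 4 = 22.5 days.
After the first batch: Gamma(20 + 181, 8 + 22.5) = Gamma(201, 61/2).
Total count: 7 + 8 + 7 + 26 + 11 + 14 + 10 + 20 = 103.
Total exposure: 2.5 + 3 + 1.5 + 6.5 + 3 + 1.5 + 1.5 + 2 = 21.5 days.
After the second batch: Gamma(201 + 103, 61/2 + 21.5) = Gamma(304, 52).
Posterior variance = α'/β'² = 304/2704 = 19/169.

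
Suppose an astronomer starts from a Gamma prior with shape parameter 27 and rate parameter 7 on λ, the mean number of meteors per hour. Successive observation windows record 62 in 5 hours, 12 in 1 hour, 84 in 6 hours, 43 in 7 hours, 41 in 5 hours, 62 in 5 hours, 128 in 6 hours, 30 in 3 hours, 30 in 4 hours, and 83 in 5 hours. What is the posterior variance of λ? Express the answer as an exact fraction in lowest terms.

301/1458

Total count: 62 + 12 + 84 + 43 + 41 + 62 + 128 + 30 + 30 + 83 = 575.
Total exposure: 5 + 1 + 6 + 7 + 5 + 5 + 6 + 3 + 4 + 5 = 47 hours.
Posterior: α' = 27 + 575 = 602, β' = 7 + 47 = 54.
Posterior variance = α'/β'² = 602/2916 = 301/1458.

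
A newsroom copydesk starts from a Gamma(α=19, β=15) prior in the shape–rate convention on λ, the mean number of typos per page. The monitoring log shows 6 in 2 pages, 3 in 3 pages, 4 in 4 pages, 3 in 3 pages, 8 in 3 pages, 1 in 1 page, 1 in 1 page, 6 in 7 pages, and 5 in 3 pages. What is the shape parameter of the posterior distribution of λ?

56

Total count: 6 + 3 + 4 + 3 + 8 + 1 + 1 + 6 + 5 = 37.
Total exposure: 2 + 3 + 4 + 3 + 3 + 1 + 1 + 7 + 3 = 27 pages.
Gamma(α, β) with Poisson data over total exposure Σt gives posterior Gamma(α+Σx, β+Σt) = Gamma(56, 42).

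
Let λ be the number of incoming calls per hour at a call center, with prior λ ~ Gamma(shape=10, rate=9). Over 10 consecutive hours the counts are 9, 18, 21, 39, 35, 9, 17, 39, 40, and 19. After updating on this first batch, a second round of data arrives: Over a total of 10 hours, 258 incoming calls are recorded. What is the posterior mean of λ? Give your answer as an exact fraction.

Total count: 9 + 18 + 21 + 39 + 35 + 9 + 17 + 39 + 40 + 19 = 246.
Total exposure: 10 hours.
After the first batch: Gamma(10 + 246, 9 + 10) = Gamma(256, 19).
Total count 258 over total exposure 10 hours.
After the second batch: Gamma(256 + 258, 19 + 10) = Gamma(514, 29).
Posterior mean = α'/β' = 514/29.

514/29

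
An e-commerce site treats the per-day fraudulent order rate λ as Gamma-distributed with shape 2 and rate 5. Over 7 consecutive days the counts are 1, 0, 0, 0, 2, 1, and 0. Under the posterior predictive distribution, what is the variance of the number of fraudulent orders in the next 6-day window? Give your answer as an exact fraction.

9/2

Total count: 1 + 0 + 0 + 0 + 2 + 1 + 0 = 4.
Total exposure: 7 days.
Posterior: α' = 2 + 4 = 6, β' = 5 + 7 = 12.
The posterior predictive for a window of length T is Negative Binomial with variance T·α'·(β'+T)/β'² = 6·6·18/144 = 9/2.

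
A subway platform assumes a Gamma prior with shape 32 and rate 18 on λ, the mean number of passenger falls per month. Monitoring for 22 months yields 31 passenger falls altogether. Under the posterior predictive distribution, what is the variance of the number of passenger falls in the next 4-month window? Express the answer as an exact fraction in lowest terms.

693/100

Total count 31 over total exposure 22 months.
Posterior: α' = 32 + 31 = 63, β' = 18 + 22 = 40.
The posterior predictive for a window of length T is Negative Binomial with variance T·α'·(β'+T)/β'² = 4·63·44/1600 = 693/100.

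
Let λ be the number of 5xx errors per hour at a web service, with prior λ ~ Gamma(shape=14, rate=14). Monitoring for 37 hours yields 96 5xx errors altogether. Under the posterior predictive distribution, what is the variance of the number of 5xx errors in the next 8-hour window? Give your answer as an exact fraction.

Total count 96 over total exposure 37 hours.
Posterior: α' = 14 + 96 = 110, β' = 14 + 37 = 51.
The posterior predictive for a window of length T is Negative Binomial with variance T·α'·(β'+T)/β'² = 8·110·59/2601 = 51920/2601.

51920/2601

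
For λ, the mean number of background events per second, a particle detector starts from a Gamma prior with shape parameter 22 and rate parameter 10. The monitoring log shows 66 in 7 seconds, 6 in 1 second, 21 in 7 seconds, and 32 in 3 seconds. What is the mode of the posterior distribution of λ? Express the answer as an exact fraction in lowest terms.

Total count: 66 + 6 + 21 + 32 = 125.
Total exposure: 7 + 1 + 7 + 3 = 18 seconds.
Gamma(α, β) with Poisson data over total exposure Σt gives posterior Gamma(α+Σx, β+Σt) = Gamma(147, 28).
Posterior mode = (α'−1)/β' = 146/28 = 73/14.

73/14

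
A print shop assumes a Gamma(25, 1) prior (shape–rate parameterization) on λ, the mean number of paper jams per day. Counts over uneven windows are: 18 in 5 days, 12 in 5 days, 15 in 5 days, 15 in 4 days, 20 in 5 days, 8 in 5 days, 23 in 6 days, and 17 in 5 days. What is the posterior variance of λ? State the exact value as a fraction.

153/1681

Total count: 18 + 12 + 15 + 15 + 20 + 8 + 23 + 17 = 128.
Total exposure: 5 + 5 + 5 + 4 + 5 + 5 + 6 + 5 = 40 days.
Conjugate update: add total count to the shape and total exposure to the rate, giving Gamma(153, 41).
Posterior variance = α'/β'² = 153/1681.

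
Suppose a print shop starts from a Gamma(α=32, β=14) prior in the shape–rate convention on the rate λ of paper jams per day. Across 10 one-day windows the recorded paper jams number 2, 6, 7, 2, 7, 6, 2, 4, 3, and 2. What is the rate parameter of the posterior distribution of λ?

24

Total count: 2 + 6 + 7 + 2 + 7 + 6 + 2 + 4 + 3 + 2 = 41.
Total exposure: 10 days.
The Gamma prior is conjugate for the Poisson rate, so λ | data ~ Gamma(32+41, 14+10) = Gamma(73, 24).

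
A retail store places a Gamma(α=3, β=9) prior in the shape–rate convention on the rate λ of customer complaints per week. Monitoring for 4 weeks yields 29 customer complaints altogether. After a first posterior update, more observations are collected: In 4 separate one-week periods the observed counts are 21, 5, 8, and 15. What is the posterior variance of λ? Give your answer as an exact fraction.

81/289

Total count 29 over total exposure 4 weeks.
After the first batch: Gamma(3 + 29, 9 + 4) = Gamma(32, 13).
Total count: 21 + 5 + 8 + 15 = 49.
Total exposure: 4 weeks.
After the second batch: Gamma(32 + 49, 13 + 4) = Gamma(81, 17).
Posterior variance = α'/β'² = 81/289.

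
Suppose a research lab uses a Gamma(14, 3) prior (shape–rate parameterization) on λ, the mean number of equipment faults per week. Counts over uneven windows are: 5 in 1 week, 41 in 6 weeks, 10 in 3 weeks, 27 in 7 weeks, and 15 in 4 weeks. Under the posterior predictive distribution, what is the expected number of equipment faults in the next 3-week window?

14

Total count: 5 + 41 + 10 + 27 + 15 = 98.
Total exposure: 1 + 6 + 3 + 7 + 4 = 21 weeks.
By Gamma–Poisson conjugacy, the posterior is Gamma(α + Σx, β + Σt) = Gamma(14 + 98, 3 + 21) = Gamma(112, 24).
Predictive mean over a 3-week window = T·E[λ|data] = 3·112/24 = 14.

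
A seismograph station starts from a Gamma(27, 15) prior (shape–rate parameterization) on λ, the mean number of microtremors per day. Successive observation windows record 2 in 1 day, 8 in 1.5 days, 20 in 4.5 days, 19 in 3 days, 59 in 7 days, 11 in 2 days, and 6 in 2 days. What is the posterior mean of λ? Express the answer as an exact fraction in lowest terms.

Total count: 2 + 8 + 20 + 19 + 59 + 11 + 6 = 125.
Total exposure: 1 + 1.5 + 4.5 + 3 + 7 + 2 + 2 = 21 days.
Conjugate update: add total count to the shape and total exposure to the rate, giving Gamma(152, 36).
Posterior mean = α'/β' = 152/36 = 38/9.

38/9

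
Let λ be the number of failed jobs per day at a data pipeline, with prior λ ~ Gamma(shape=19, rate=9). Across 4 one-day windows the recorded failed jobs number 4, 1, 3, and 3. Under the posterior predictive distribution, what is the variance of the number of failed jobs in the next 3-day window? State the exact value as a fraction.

Total count: 4 + 1 + 3 + 3 = 11.
Total exposure: 4 days.
Conjugate update: add total count to the shape and total exposure to the rate, giving Gamma(30, 13).
The posterior predictive for a window of length T is Negative Binomial with variance T·α'·(β'+T)/β'² = 3·30·16/169 = 1440/169.

1440/169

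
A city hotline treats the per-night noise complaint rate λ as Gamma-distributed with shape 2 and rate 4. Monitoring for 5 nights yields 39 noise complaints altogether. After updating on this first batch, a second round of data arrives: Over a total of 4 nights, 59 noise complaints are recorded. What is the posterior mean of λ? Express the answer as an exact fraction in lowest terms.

100/13

Total count 39 over total exposure 5 nights.
After the first batch: Gamma(2 + 39, 4 + 5) = Gamma(41, 9).
Total count 59 over total exposure 4 nights.
After the second batch: Gamma(41 + 59, 9 + 4) = Gamma(100, 13).
Posterior mean = α'/β' = 100/13.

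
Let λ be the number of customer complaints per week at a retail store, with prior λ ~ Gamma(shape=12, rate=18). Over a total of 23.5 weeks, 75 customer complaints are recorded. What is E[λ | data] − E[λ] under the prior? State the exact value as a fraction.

356/249

Total count 75 over total exposure 23.5 weeks.
By Gamma–Poisson conjugacy, the posterior is Gamma(α + Σx, β + Σt) = Gamma(12 + 75, 18 + 23.5) = Gamma(87, 83/2).
Posterior mean = 87/(83/2) = 174/83; prior mean = 12/18 = 2/3. Difference = 174/83 − 2/3 = 356/249.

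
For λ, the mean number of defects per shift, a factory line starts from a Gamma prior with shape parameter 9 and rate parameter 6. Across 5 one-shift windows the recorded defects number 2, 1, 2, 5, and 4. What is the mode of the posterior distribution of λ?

2

Total count: 2 + 1 + 2 + 5 + 4 = 14.
Total exposure: 5 shifts.
By Gamma–Poisson conjugacy, the posterior is Gamma(α + Σx, β + Σt) = Gamma(9 + 14, 6 + 5) = Gamma(23, 11).
Posterior mode = (α'−1)/β' = 22/11 = 2.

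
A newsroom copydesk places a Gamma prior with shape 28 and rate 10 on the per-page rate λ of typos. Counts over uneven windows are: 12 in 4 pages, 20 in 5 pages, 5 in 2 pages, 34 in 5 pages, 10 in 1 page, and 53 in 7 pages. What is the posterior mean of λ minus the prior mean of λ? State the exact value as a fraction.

167/85

Total count: 12 + 20 + 5 + 34 + 10 + 53 = 134.
Total exposure: 4 + 5 + 2 + 5 + 1 + 7 = 24 pages.
By Gamma–Poisson conjugacy, the posterior is Gamma(α + Σx, β + Σt) = Gamma(28 + 134, 10 + 24) = Gamma(162, 34).
Posterior mean = 162/34 = 81/17; prior mean = 28/10 = 14/5. Difference = 81/17 − 14/5 = 167/85.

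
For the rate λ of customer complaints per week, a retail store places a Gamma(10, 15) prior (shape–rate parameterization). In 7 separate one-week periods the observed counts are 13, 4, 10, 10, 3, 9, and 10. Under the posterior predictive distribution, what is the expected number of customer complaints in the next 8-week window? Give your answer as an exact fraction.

276/11

Total count: 13 + 4 + 10 + 10 + 3 + 9 + 10 = 59.
Total exposure: 7 weeks.
By Gamma–Poisson conjugacy, the posterior is Gamma(α + Σx, β + Σt) = Gamma(10 + 59, 15 + 7) = Gamma(69, 22).
Predictive mean over an 8-week window = T·E[λ|data] = 8·69/22 = 276/11.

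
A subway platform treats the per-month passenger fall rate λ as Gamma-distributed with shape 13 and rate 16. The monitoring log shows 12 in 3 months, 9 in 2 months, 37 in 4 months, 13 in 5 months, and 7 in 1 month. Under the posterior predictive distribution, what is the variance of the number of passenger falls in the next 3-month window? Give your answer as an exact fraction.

9282/961

Total count: 12 + 9 + 37 + 13 + 7 = 78.
Total exposure: 3 + 2 + 4 + 5 + 1 = 15 months.
Gamma(α, β) with Poisson data over total exposure Σt gives posterior Gamma(α+Σx, β+Σt) = Gamma(91, 31).
The posterior predictive for a window of length T is Negative Binomial with variance T·α'·(β'+T)/β'² = 3·91·34/961 = 9282/961.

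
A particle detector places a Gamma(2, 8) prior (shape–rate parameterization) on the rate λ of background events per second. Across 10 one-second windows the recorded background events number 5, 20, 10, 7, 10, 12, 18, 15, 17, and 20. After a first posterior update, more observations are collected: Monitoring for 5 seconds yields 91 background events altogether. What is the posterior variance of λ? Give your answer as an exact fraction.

227/529

Total count: 5 + 20 + 10 + 7 + 10 + 12 + 18 + 15 + 17 + 20 = 134.
Total exposure: 10 seconds.
After the first batch: Gamma(2 + 134, 8 + 10) = Gamma(136, 18).
Total count 91 over total exposure 5 seconds.
After the second batch: Gamma(136 + 91, 18 + 5) = Gamma(227, 23).
Posterior variance = α'/β'² = 227/529.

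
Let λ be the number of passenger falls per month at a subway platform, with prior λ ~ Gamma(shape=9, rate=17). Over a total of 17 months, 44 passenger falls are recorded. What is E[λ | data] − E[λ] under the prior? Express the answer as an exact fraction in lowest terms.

35/34

Total count 44 over total exposure 17 months.
By Gamma–Poisson conjugacy, the posterior is Gamma(α + Σx, β + Σt) = Gamma(9 + 44, 17 + 17) = Gamma(53, 34).
Posterior mean = 53/34 = 53/34; prior mean = 9/17 = 9/17. Difference = 53/34 − 9/17 = 35/34.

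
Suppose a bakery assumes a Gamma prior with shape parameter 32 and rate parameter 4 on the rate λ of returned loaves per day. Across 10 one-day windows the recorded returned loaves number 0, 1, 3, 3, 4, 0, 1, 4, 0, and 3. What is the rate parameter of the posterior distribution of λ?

Total count: 0 + 1 + 3 + 3 + 4 + 0 + 1 + 4 + 0 + 3 = 19.
Total exposure: 10 days.
The Gamma prior is conjugate for the Poisson rate, so λ | data ~ Gamma(32+19, 4+10) = Gamma(51, 14).

14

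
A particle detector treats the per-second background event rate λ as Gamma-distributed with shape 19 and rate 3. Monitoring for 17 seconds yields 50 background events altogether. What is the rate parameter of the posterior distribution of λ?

20

Total count 50 over total exposure 17 seconds.
Gamma(α, β) with Poisson data over total exposure Σt gives posterior Gamma(α+Σx, β+Σt) = Gamma(69, 20).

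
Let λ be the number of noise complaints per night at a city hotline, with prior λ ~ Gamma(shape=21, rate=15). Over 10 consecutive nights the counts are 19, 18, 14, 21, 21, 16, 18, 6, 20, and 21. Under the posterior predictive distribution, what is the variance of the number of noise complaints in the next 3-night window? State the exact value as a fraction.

3276/125

Total count: 19 + 18 + 14 + 21 + 21 + 16 + 18 + 6 + 20 + 21 = 174.
Total exposure: 10 nights.
The Gamma prior is conjugate for the Poisson rate, so λ | data ~ Gamma(21+174, 15+10) = Gamma(195, 25).
The posterior predictive for a window of length T is Negative Binomial with variance T·α'·(β'+T)/β'² = 3·195·28/625 = 3276/125.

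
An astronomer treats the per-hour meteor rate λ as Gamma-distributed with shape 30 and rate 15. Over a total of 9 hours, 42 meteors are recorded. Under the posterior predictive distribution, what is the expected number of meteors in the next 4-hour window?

Total count 42 over total exposure 9 hours.
By Gamma–Poisson conjugacy, the posterior is Gamma(α + Σx, β + Σt) = Gamma(30 + 42, 15 + 9) = Gamma(72, 24).
Predictive mean over a 4-hour window = T·E[λ|data] = 4·72/24 = 12.

12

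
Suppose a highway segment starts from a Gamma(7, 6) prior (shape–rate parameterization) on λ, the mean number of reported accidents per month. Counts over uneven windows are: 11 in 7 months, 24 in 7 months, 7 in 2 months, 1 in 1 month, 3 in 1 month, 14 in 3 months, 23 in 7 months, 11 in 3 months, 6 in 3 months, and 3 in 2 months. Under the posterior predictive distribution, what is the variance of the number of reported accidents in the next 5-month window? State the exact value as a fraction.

Total count: 11 + 24 + 7 + 1 + 3 + 14 + 23 + 11 + 6 + 3 = 103.
Total exposure: 7 + 7 + 2 + 1 + 1 + 3 + 7 + 3 + 3 + 2 = 36 months.
Gamma(α, β) with Poisson data over total exposure Σt gives posterior Gamma(α+Σx, β+Σt) = Gamma(110, 42).
The posterior predictive for a window of length T is Negative Binomial with variance T·α'·(β'+T)/β'² = 5·110·47/1764 = 12925/882.

12925/882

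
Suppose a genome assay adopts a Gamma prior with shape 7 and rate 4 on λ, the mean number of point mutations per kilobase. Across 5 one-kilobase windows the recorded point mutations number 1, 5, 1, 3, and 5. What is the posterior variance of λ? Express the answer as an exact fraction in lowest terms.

22/81

Total count: 1 + 5 + 1 + 3 + 5 = 15.
Total exposure: 5 kilobases.
The Gamma prior is conjugate for the Poisson rate, so λ | data ~ Gamma(7+15, 4+5) = Gamma(22, 9).
Posterior variance = α'/β'² = 22/81.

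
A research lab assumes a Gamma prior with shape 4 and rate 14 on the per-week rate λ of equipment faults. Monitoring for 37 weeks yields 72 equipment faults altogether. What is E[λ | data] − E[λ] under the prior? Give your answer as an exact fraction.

Total count 72 over total exposure 37 weeks.
Conjugate update: add total count to the shape and total exposure to the rate, giving Gamma(76, 51).
Posterior mean = 76/51 = 76/51; prior mean = 4/14 = 2/7. Difference = 76/51 − 2/7 = 430/357.

430/357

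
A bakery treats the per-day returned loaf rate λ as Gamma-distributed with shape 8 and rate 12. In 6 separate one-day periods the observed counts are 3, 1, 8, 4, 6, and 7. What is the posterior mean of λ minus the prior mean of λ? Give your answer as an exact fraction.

25/18

Total count: 3 + 1 + 8 + 4 + 6 + 7 = 29.
Total exposure: 6 days.
Conjugate update: add total count to the shape and total exposure to the rate, giving Gamma(37, 18).
Posterior mean = 37/18 = 37/18; prior mean = 8/12 = 2/3. Difference = 37/18 − 2/3 = 25/18.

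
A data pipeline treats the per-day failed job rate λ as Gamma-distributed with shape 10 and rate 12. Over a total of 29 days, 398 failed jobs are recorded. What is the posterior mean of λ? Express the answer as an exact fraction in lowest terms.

408/41

Total count 398 over total exposure 29 days.
Posterior: α' = 10 + 398 = 408, β' = 12 + 29 = 41.
Posterior mean = α'/β' = 408/41.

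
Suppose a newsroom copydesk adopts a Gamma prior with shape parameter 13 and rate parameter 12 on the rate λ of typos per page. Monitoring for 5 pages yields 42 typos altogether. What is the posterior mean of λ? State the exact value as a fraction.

55/17

Total count 42 over total exposure 5 pages.
Gamma(α, β) with Poisson data over total exposure Σt gives posterior Gamma(α+Σx, β+Σt) = Gamma(55, 17).
Posterior mean = α'/β' = 55/17.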